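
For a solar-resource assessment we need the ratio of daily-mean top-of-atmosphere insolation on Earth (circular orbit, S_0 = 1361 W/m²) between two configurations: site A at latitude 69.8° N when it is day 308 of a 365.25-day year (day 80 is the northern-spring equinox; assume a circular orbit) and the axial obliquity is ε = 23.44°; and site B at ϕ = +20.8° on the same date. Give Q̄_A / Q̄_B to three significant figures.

Q̄_A / Q̄_B ≈ 0.0400

— Configuration A (ϕ=+69.8°):
Solar longitude: L_s = 360° × (308 − 80)/365.25 = 224.723°.
sin δ = sin 23.44° × sin 224.723° = -0.27991, so δ = -16.255°.
cos h₀ = −tan(+69.8°) tan(-16.255°) = 0.7925, h₀ = 0.6560 rad.
Bracket: h₀ sin ϕ sin δ + cos ϕ cos δ sin h₀ = 0.6560×0.93849×-0.27991 + 0.34530×0.96002×0.60992 = -0.172326 + 0.202185 = 0.029859.
Q̄ = (S_0/π) × [bracket] = (1361/π) × 0.029859 = 12.936 W/m².
— Configuration B (ϕ=+20.8°):
cos h₀ = −tan(+20.8°) tan(-16.255°) = 0.1108, h₀ = 1.4598 rad.
Bracket: h₀ sin ϕ sin δ + cos ϕ cos δ sin h₀ = 1.4598×0.35511×-0.27991 + 0.93483×0.96002×0.99385 = -0.145102 + 0.891936 = 0.746834.
Q̄ = (S_0/π) × [bracket] = (1361/π) × 0.746834 = 323.54 W/m².
Ratio Q̄_A / Q̄_B = 12.936 / 323.54 = 0.03998.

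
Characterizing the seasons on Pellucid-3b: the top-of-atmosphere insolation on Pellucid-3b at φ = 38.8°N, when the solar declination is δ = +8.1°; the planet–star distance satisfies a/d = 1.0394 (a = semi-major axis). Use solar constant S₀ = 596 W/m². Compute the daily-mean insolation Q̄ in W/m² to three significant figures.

cos H₀ = −tan(+38.8°) tan(+8.100°) = -0.1144, H₀ = 1.6855 rad.
Bracket: H₀ sin φ sin δ + cos φ cos δ sin H₀ = 1.6855×0.62660×0.14090 + 0.77934×0.99002×0.99343 = 0.148809 + 0.766493 = 0.915302.
Inverse-square distance factor (a/d)² = 1.0394² = 1.080352.
Q̄ = (S₀/π) × 1.080352 × [bracket] = (596/π) × 1.080352 × 0.915302 = 187.6 W/m².

Q̄ ≈ 188 W/m²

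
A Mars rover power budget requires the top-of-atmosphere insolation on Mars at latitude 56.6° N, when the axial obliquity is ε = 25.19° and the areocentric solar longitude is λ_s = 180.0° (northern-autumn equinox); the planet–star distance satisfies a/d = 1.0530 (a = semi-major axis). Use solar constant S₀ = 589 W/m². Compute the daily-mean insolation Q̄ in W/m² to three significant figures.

sin δ = sin 25.19° × sin 180.0° = 0.00000, so δ = +0.000°.
cos H₀ = −tan(+56.6°) tan(+0.000°) = -0.0000, H₀ = 1.5708 rad.
Bracket: H₀ sin φ sin δ + cos φ cos δ sin H₀ = 1.5708×0.83485×0.00000 + 0.55048×1.00000×1.00000 = 0.000000 + 0.550480 = 0.550480.
Inverse-square distance factor (a/d)² = 1.0530² = 1.108809.
Q̄ = (S₀/π) × 1.108809 × [bracket] = (589/π) × 1.108809 × 0.550480 = 114.4 W/m².

Q̄ ≈ 114 W/m²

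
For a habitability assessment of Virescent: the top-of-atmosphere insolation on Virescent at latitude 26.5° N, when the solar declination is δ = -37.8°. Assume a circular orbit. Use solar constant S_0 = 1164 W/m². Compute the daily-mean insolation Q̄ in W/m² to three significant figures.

Q̄ ≈ 123 W/m²

cos h₀ = −tan(+26.5°) tan(-37.800°) = 0.3867, h₀ = 1.1737 rad.
Bracket: h₀ sin ϕ sin δ + cos ϕ cos δ sin h₀ = 1.1737×0.44620×-0.61291 + 0.89493×0.79016×0.92219 = -0.320984 + 0.652115 = 0.331131.
Q̄ = (S_0/π) × [bracket] = (1164/π) × 0.331131 = 122.7 W/m².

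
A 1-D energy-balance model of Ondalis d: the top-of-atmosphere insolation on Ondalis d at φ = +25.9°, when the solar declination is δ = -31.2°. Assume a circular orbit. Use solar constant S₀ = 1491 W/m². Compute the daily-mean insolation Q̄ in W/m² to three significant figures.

cos H₀ = −tan(+25.9°) tan(-31.200°) = 0.2941, H₀ = 1.2723 rad.
Bracket: H₀ sin φ sin δ + cos φ cos δ sin H₀ = 1.2723×0.43680×-0.51803 + 0.89956×0.85536×0.95578 = -0.287890 + 0.735423 = 0.447533.
Q̄ = (S₀/π) × [bracket] = (1491/π) × 0.447533 = 212.4 W/m².

Q̄ ≈ 212 W/m²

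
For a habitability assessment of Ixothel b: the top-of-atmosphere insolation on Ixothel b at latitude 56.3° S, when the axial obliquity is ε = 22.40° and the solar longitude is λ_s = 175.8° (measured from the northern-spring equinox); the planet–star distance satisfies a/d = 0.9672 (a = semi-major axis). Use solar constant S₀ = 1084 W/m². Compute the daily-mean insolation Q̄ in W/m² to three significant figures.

Solar declination: sin δ = sin ε · sin λ_s = sin 22.40° × sin 175.8° = 0.02791, so δ = +1.599°.
cos H₀ = −tan(-56.3°) tan(+1.599°) = 0.0419, H₀ = 1.5289 rad.
Bracket: H₀ sin φ sin δ + cos φ cos δ sin H₀ = 1.5289×-0.83195×0.02791 + 0.55484×0.99961×0.99912 = -0.035501 + 0.554136 = 0.518635.
Inverse-square distance factor (a/d)² = 0.9672² = 0.935476.
Q̄ = (S₀/π) × 0.935476 × [bracket] = (1084/π) × 0.935476 × 0.518635 = 167.4 W/m².

Q̄ ≈ 167 W/m²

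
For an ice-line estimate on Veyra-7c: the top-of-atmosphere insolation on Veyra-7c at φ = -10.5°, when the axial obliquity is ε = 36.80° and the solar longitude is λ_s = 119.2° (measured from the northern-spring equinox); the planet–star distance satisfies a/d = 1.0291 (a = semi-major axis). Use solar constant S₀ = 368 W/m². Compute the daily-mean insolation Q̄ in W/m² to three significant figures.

Solar declination: sin δ = sin ε · sin λ_s = sin 36.80° × sin 119.2° = 0.52290, so δ = +31.527°.
cos H₀ = −tan(-10.5°) tan(+31.527°) = 0.1137, H₀ = 1.4569 rad.
Bracket: H₀ sin φ sin δ + cos φ cos δ sin H₀ = 1.4569×-0.18224×0.52290 + 0.98325×0.85239×0.99352 = -0.138833 + 0.832681 = 0.693848.
Inverse-square distance factor (a/d)² = 1.0291² = 1.059047.
Q̄ = (S₀/π) × 1.059047 × [bracket] = (368/π) × 1.059047 × 0.693848 = 86.08 W/m².

Q̄ ≈ 86.1 W/m²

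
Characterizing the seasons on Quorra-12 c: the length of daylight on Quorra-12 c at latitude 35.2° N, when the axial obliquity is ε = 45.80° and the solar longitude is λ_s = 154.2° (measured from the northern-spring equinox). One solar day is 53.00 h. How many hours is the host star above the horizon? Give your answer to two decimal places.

Solar declination: sin δ = sin ε · sin λ_s = sin 45.80° × sin 154.2° = 0.31202, so δ = +18.181°.
cos H₀ = −tan φ · tan δ = −tan(+35.2°) × tan(+18.181°) = -0.2317, so H₀ = 1.8046 rad = 103.40°.
Daylight = 2H₀/(2π) × 53.00 h = (1.8046/π) × 53.00 = 30.44 h.

30.44 h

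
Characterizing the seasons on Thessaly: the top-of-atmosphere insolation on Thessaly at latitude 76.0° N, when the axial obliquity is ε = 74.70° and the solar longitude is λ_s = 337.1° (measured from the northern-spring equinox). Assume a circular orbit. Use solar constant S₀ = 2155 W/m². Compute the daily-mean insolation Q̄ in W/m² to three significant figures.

Q̄ ≈ 0.00 W/m²

Solar declination: sin δ = sin ε · sin λ_s = sin 74.70° × sin 337.1° = -0.37533, so δ = -22.045°.
cos H₀ = −tan(+76.0°) tan(-22.045°) = 1.6241 ≥ 1 ⇒ polar night, H₀ = 0 and Q̄ = 0.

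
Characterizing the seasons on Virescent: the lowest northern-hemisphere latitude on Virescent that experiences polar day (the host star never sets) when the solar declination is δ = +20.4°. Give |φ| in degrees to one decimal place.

Polar day requires cos H₀ = −tan φ tan δ ≤ −1, i.e. tan φ tan δ ≥ 1.
The boundary is |tan φ| · |tan δ| = 1, so |φ| = 90° − |δ| = 90° − 20.4° = 69.6° in the northern hemisphere.

|φ| = 69.6°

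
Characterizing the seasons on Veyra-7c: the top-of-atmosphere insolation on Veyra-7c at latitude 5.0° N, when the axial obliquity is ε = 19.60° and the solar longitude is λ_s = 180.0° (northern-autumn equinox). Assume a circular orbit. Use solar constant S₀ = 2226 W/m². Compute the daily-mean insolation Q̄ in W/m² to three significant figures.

Solar declination: sin δ = sin ε · sin λ_s = sin 19.60° × sin 180.0° = 0.00000, so δ = +0.000°.
cos H₀ = −tan(+5.0°) tan(+0.000°) = -0.0000, H₀ = 1.5708 rad.
Bracket: H₀ sin φ sin δ + cos φ cos δ sin H₀ = 1.5708×0.08716×0.00000 + 0.99619×1.00000×1.00000 = 0.000000 + 0.996190 = 0.996190.
Q̄ = (S₀/π) × [bracket] = (2226/π) × 0.996190 = 705.9 W/m².

Q̄ ≈ 706 W/m²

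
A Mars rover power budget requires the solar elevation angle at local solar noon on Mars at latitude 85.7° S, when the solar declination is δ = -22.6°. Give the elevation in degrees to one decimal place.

26.9°

At local noon the hour angle is zero, so the zenith angle equals |φ − δ| = |-85.7° − (-22.600°)| = 63.100°.
Elevation = 90° − 63.100° = 26.9°.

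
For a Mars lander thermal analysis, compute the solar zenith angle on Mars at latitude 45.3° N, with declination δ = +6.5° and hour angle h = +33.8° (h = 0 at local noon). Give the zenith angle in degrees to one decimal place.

cos θ_z = sin φ sin δ + cos φ cos δ cos h = 0.080465 + 0.580753 = 0.661218.
θ_z = arccos(0.661218) = 48.6°.

θ_z = 48.6°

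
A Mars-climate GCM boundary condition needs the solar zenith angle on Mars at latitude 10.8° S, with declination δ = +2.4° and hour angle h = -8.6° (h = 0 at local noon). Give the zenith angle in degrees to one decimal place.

cos θ_z = sin φ sin δ + cos φ cos δ cos h = -0.007847 + 0.970391 = 0.962544.
θ_z = arccos(0.962544) = 15.7°.

θ_z = 15.7°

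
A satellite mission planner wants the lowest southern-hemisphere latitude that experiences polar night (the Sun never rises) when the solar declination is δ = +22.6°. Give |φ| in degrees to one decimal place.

Polar night requires cos H₀ = −tan φ tan δ ≥ 1, i.e. tan φ tan δ ≤ −1.
The boundary is |tan φ| · |tan δ| = 1, so |φ| = 90° − |δ| = 90° − 22.6° = 67.4° in the southern hemisphere.

|φ| = 67.4°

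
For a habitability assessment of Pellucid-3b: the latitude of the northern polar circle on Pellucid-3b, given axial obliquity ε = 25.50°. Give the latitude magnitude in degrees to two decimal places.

64.50°

The polar circle is the lowest latitude that experiences at least one full rotation of continuous daylight at the northern-summer solstice; it lies at |ϕ| = 90° − ε = 90° − 25.50° = 64.50°.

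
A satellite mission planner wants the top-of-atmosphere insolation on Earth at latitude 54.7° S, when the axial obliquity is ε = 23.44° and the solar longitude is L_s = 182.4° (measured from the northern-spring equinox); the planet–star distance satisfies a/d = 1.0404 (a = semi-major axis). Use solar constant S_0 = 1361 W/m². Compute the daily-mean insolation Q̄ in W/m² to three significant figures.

Solar declination: sin δ = sin ε · sin L_s = sin 23.44° × sin 182.4° = -0.01666, so δ = -0.954°.
cos h₀ = −tan(-54.7°) tan(-0.954°) = -0.0235, h₀ = 1.5943 rad.
Bracket: h₀ sin ϕ sin δ + cos ϕ cos δ sin h₀ = 1.5943×-0.81614×-0.01666 + 0.57786×0.99986×0.99972 = 0.021678 + 0.577617 = 0.599295.
Inverse-square distance factor (a/d)² = 1.0404² = 1.082432.
Q̄ = (S_0/π) × 1.082432 × [bracket] = (1361/π) × 1.082432 × 0.599295 = 281.0 W/m².

Q̄ ≈ 281 W/m²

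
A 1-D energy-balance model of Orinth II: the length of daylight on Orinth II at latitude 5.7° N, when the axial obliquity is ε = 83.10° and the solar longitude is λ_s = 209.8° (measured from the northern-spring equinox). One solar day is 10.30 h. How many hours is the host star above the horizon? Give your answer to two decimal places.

Solar declination: sin δ = sin ε · sin λ_s = sin 83.10° × sin 209.8° = -0.49337, so δ = -29.563°.
cos H₀ = −tan φ · tan δ = −tan(+5.7°) × tan(-29.563°) = 0.0566, so H₀ = 1.5142 rad = 86.75°.
Daylight = 2H₀/(2π) × 10.30 h = (1.5142/π) × 10.30 = 4.96 h.

4.96 h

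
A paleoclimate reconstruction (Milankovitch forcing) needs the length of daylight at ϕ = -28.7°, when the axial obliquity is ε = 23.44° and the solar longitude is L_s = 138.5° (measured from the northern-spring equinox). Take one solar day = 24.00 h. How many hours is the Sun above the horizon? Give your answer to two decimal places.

10.85 h

Solar declination: sin δ = sin ε · sin L_s = sin 23.44° × sin 138.5° = 0.26358, so δ = +15.283°.
cos h₀ = −tan ϕ · tan δ = −tan(-28.7°) × tan(+15.283°) = 0.1496, so h₀ = 1.4206 rad = 81.40°.
Daylight = 2h₀/(2π) × 24.00 h = (1.4206/π) × 24.00 = 10.85 h.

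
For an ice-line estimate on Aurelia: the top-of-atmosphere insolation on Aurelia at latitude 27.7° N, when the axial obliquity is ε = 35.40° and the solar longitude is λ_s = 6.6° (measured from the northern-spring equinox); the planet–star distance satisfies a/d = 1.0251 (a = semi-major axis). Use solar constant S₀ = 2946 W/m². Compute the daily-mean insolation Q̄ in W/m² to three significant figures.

Solar declination: sin δ = sin ε · sin λ_s = sin 35.40° × sin 6.6° = 0.06658, so δ = +3.818°.
cos H₀ = −tan(+27.7°) tan(+3.818°) = -0.0350, H₀ = 1.6058 rad.
Bracket: H₀ sin φ sin δ + cos φ cos δ sin H₀ = 1.6058×0.46484×0.06658 + 0.88539×0.99778×0.99939 = 0.049698 + 0.882886 = 0.932584.
Inverse-square distance factor (a/d)² = 1.0251² = 1.050830.
Q̄ = (S₀/π) × 1.050830 × [bracket] = (2946/π) × 1.050830 × 0.932584 = 919.0 W/m².

Q̄ ≈ 919 W/m²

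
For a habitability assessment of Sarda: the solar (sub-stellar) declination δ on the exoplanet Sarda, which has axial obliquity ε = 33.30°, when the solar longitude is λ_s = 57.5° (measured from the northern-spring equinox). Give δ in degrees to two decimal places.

δ = +27.58°

sin δ = sin ε · sin λ_s = sin 33.30° × sin 57.5° = 0.463041.
δ = arcsin(0.463041) = +27.58°.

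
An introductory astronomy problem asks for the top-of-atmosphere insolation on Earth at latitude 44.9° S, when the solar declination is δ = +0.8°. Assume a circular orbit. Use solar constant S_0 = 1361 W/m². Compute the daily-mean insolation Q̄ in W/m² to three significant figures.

Q̄ ≈ 300 W/m²

cos h₀ = −tan(-44.9°) tan(+0.800°) = 0.0139, h₀ = 1.5569 rad.
Bracket: h₀ sin ϕ sin δ + cos ϕ cos δ sin h₀ = 1.5569×-0.70587×0.01396 + 0.70834×0.99990×0.99990 = -0.015342 + 0.708198 = 0.692856.
Q̄ = (S_0/π) × [bracket] = (1361/π) × 0.692856 = 300.2 W/m².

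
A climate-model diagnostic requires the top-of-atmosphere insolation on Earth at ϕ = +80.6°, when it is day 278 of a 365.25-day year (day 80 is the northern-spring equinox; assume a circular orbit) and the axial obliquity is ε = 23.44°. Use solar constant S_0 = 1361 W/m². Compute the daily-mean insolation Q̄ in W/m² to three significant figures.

Q̄ ≈ 15.1 W/m²

Solar longitude: L_s = 360° × (278 − 80)/365.25 = 195.154°.
sin δ = sin 23.44° × sin 195.154° = -0.10399, so δ = -5.969°.
cos h₀ = −tan(+80.6°) tan(-5.969°) = 0.6316, h₀ = 0.8872 rad.
Bracket: h₀ sin ϕ sin δ + cos ϕ cos δ sin h₀ = 0.8872×0.98657×-0.10399 + 0.16333×0.99458×0.77533 = -0.091021 + 0.125948 = 0.034927.
Q̄ = (S_0/π) × [bracket] = (1361/π) × 0.034927 = 15.13 W/m².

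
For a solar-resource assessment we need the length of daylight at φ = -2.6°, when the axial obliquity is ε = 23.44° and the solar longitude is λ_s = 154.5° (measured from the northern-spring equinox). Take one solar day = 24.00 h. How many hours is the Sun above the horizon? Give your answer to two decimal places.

11.94 h

Solar declination: sin δ = sin ε · sin λ_s = sin 23.44° × sin 154.5° = 0.17125, so δ = +9.861°.
cos H₀ = −tan φ · tan δ = −tan(-2.6°) × tan(+9.861°) = 0.0079, so H₀ = 1.5629 rad = 89.55°.
Daylight = 2H₀/(2π) × 24.00 h = (1.5629/π) × 24.00 = 11.94 h.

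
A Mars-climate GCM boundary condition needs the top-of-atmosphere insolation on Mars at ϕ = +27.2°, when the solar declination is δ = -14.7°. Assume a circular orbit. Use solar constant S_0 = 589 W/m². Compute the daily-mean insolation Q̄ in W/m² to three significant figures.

cos h₀ = −tan(+27.2°) tan(-14.700°) = 0.1348, h₀ = 1.4356 rad.
Bracket: h₀ sin ϕ sin δ + cos ϕ cos δ sin h₀ = 1.4356×0.45710×-0.25376 + 0.88942×0.96727×0.99087 = -0.166521 + 0.852455 = 0.685934.
Q̄ = (S_0/π) × [bracket] = (589/π) × 0.685934 = 128.6 W/m².

Q̄ ≈ 129 W/m²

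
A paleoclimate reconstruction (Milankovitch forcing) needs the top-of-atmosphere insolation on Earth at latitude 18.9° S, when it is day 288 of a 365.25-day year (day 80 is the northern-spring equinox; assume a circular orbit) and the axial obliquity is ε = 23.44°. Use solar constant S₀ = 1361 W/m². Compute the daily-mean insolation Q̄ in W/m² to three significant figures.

Q̄ ≈ 442 W/m²

Solar longitude: λ_s = 360° × (288 − 80)/365.25 = 205.010°.
sin δ = sin 23.44° × sin 205.010° = -0.16818, so δ = -9.682°.
cos H₀ = −tan(-18.9°) tan(-9.682°) = -0.0584, H₀ = 1.6292 rad.
Bracket: H₀ sin φ sin δ + cos φ cos δ sin H₀ = 1.6292×-0.32392×-0.16818 + 0.94609×0.98576×0.99829 = 0.088754 + 0.931023 = 1.019777.
Q̄ = (S₀/π) × [bracket] = (1361/π) × 1.019777 = 441.8 W/m².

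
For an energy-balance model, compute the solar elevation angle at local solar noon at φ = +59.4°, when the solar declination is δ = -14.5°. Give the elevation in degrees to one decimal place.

At local noon the hour angle is zero, so the zenith angle equals |φ − δ| = |+59.4° − (-14.500°)| = 73.900°.
Elevation = 90° − 73.900° = 16.1°.

16.1°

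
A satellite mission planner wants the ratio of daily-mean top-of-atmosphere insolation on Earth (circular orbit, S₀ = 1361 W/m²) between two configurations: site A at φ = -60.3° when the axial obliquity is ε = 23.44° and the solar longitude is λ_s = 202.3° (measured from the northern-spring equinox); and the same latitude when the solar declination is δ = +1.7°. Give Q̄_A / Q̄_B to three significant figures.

Q̄_A / Q̄_B ≈ 1.57

— Configuration A (φ=-60.3°):
Solar declination: sin δ = sin ε · sin λ_s = sin 23.44° × sin 202.3° = -0.15094, so δ = -8.682°.
cos H₀ = −tan(-60.3°) tan(-8.682°) = -0.2677, H₀ = 1.8418 rad.
Bracket: H₀ sin φ sin δ + cos φ cos δ sin H₀ = 1.8418×-0.86863×-0.15094 + 0.49546×0.98854×0.96350 = 0.241480 + 0.471905 = 0.713385.
Q̄ = (S₀/π) × [bracket] = (1361/π) × 0.713385 = 309.05 W/m².
— Configuration B (φ=-60.3°):
cos H₀ = −tan(-60.3°) tan(+1.700°) = 0.0520, H₀ = 1.5187 rad.
Bracket: H₀ sin φ sin δ + cos φ cos δ sin H₀ = 1.5187×-0.86863×0.02967 + 0.49546×0.99956×0.99865 = -0.039140 + 0.494573 = 0.455433.
Q̄ = (S₀/π) × [bracket] = (1361/π) × 0.455433 = 197.30 W/m².
Ratio Q̄_A / Q̄_B = 309.05 / 197.30 = 1.566.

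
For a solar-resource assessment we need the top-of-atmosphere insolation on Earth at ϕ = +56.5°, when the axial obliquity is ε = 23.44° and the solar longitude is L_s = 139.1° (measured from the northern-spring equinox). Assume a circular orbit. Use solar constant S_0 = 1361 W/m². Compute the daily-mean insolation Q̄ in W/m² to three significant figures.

Q̄ ≈ 398 W/m²

Solar declination: sin δ = sin ε · sin L_s = sin 23.44° × sin 139.1° = 0.26045, so δ = +15.097°.
cos h₀ = −tan(+56.5°) tan(+15.097°) = -0.4076, h₀ = 1.9906 rad.
Bracket: h₀ sin ϕ sin δ + cos ϕ cos δ sin h₀ = 1.9906×0.83389×0.26045 + 0.55194×0.96549×0.91318 = 0.432332 + 0.486627 = 0.918959.
Q̄ = (S_0/π) × [bracket] = (1361/π) × 0.918959 = 398.1 W/m².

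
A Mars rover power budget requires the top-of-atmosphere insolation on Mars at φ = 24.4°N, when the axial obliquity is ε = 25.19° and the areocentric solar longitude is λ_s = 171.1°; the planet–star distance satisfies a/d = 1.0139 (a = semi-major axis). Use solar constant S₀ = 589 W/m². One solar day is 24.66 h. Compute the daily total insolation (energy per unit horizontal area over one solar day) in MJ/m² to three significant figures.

16.3 MJ/m²

sin δ = sin 25.19° × sin 171.1° = 0.06585, so δ = +3.776°.
cos H₀ = −tan(+24.4°) tan(+3.776°) = -0.0299, H₀ = 1.6007 rad.
Bracket: H₀ sin φ sin δ + cos φ cos δ sin H₀ = 1.6007×0.41310×0.06585 + 0.91068×0.99783×0.99955 = 0.043543 + 0.908295 = 0.951838.
Inverse-square distance factor (a/d)² = 1.0139² = 1.027993.
Q̄ = (S₀/π) × 1.027993 × [bracket] = (589/π) × 1.027993 × 0.951838 = 183.45 W/m².
Daily total = Q̄ × 24.66 h × 3600 s/h = 183.45 × 24.66 × 3600 / 10⁶ = 16.29 MJ/m².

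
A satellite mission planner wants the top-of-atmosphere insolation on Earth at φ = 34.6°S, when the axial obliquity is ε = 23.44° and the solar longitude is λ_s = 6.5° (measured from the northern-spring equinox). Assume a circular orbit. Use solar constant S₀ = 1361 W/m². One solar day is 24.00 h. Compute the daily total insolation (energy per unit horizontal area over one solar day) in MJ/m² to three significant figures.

Solar declination: sin δ = sin ε · sin λ_s = sin 23.44° × sin 6.5° = 0.04503, so δ = +2.581°.
cos H₀ = −tan(-34.6°) tan(+2.581°) = 0.0311, H₀ = 1.5397 rad.
Bracket: H₀ sin φ sin δ + cos φ cos δ sin H₀ = 1.5397×-0.56784×0.04503 + 0.82314×0.99899×0.99952 = -0.039370 + 0.821914 = 0.782544.
Q̄ = (S₀/π) × [bracket] = (1361/π) × 0.782544 = 339.01 W/m².
Daily total = Q̄ × 24.00 h × 3600 s/h = 339.01 × 24.00 × 3600 / 10⁶ = 29.29 MJ/m².

29.3 MJ/m²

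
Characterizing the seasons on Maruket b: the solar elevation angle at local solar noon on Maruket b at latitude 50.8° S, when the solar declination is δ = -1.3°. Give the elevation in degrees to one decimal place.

At local noon the hour angle is zero, so the zenith angle equals |φ − δ| = |-50.8° − (-1.300°)| = 49.500°.
Elevation = 90° − 49.500° = 40.5°.

40.5°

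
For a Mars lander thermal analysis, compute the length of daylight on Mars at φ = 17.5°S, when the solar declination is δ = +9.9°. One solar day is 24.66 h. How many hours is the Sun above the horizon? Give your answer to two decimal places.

11.90 h

cos H₀ = −tan φ · tan δ = −tan(-17.5°) × tan(+9.900°) = 0.0550, so H₀ = 1.5157 rad = 86.85°.
Daylight = 2H₀/(2π) × 24.66 h = (1.5157/π) × 24.66 = 11.90 h.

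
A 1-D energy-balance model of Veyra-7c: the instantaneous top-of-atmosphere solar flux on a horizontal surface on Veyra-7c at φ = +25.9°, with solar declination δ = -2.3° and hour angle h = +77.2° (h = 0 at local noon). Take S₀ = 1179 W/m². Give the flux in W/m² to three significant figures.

214 W/m²

cos θ_z = sin φ sin δ + cos φ cos δ cos h = -0.017530 + 0.199135 = 0.181605.
Flux = S₀ · cos θ_z = 1179 × 0.181605 = 214.1 W/m².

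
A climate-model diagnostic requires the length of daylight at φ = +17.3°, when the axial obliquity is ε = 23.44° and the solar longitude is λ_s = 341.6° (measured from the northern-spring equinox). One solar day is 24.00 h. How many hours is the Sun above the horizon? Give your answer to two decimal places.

11.70 h

Solar declination: sin δ = sin ε · sin λ_s = sin 23.44° × sin 341.6° = -0.12556, so δ = -7.213°.
cos H₀ = −tan φ · tan δ = −tan(+17.3°) × tan(-7.213°) = 0.0394, so H₀ = 1.5314 rad = 87.74°.
Daylight = 2H₀/(2π) × 24.00 h = (1.5314/π) × 24.00 = 11.70 h.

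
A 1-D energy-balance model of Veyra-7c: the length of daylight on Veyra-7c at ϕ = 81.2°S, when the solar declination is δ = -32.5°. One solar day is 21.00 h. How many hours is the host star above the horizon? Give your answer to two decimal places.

21.00 h

Sunrise equation: cos h₀ = −tan ϕ · tan δ = -4.1152 ≤ −1, so the host star never sets (polar day) and h₀ = π.
Daylight = 2h₀/(2π) × 21.00 h = (3.1416/π) × 21.00 = 21.00 h.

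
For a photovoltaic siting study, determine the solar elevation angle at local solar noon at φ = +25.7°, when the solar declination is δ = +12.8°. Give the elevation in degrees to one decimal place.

77.1°

At local noon the hour angle is zero, so the zenith angle equals |φ − δ| = |+25.7° − (+12.800°)| = 12.900°.
Elevation = 90° − 12.900° = 77.1°.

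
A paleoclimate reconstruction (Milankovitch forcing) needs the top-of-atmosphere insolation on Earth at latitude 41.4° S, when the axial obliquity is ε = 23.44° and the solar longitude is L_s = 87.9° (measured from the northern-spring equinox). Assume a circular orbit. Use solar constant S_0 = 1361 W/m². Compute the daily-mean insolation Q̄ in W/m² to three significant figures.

Solar declination: sin δ = sin ε · sin L_s = sin 23.44° × sin 87.9° = 0.39752, so δ = +23.423°.
cos h₀ = −tan(-41.4°) tan(+23.423°) = 0.3819, h₀ = 1.1789 rad.
Bracket: h₀ sin ϕ sin δ + cos ϕ cos δ sin h₀ = 1.1789×-0.66131×0.39752 + 0.75011×0.91759×0.92419 = -0.309914 + 0.636114 = 0.326200.
Q̄ = (S_0/π) × [bracket] = (1361/π) × 0.326200 = 141.3 W/m².

Q̄ ≈ 141 W/m²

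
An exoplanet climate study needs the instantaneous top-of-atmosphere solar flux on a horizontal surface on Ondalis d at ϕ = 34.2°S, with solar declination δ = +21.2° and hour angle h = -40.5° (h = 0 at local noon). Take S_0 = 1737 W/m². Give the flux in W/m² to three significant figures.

cos θ_z = sin ϕ sin δ + cos ϕ cos δ cos h = -0.203263 + 0.586354 = 0.383091.
Flux = S_0 · cos θ_z = 1737 × 0.383091 = 665.4 W/m².

665 W/m²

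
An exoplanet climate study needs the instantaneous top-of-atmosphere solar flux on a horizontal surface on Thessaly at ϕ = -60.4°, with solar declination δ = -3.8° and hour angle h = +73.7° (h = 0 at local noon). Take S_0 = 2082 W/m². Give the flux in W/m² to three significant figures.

cos θ_z = sin ϕ sin δ + cos ϕ cos δ cos h = 0.057625 + 0.138328 = 0.195953.
Flux = S_0 · cos θ_z = 2082 × 0.195953 = 408.0 W/m².

408 W/m²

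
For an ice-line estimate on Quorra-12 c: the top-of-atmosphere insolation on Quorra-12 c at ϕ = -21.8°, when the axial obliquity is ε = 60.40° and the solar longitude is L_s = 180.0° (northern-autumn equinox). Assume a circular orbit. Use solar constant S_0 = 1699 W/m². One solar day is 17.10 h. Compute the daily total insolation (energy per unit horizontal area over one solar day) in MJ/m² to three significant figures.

Solar declination: sin δ = sin ε · sin L_s = sin 60.40° × sin 180.0° = 0.00000, so δ = +0.000°.
cos h₀ = −tan(-21.8°) tan(+0.000°) = 0.0000, h₀ = 1.5708 rad.
Bracket: h₀ sin ϕ sin δ + cos ϕ cos δ sin h₀ = 1.5708×-0.37137×0.00000 + 0.92849×1.00000×1.00000 = -0.000000 + 0.928490 = 0.928490.
Q̄ = (S_0/π) × [bracket] = (1699/π) × 0.928490 = 502.14 W/m².
Daily total = Q̄ × 17.10 h × 3600 s/h = 502.14 × 17.10 × 3600 / 10⁶ = 30.91 MJ/m².

30.9 MJ/m²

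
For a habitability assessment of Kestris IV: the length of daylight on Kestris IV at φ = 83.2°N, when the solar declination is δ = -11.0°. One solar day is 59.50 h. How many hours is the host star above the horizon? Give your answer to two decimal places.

cos H₀ = −tan φ · tan δ = 1.6301 ≥ 1, so the host star never rises (polar night) and H₀ = 0.
Daylight = 2H₀/(2π) × 59.50 h = (0.0000/π) × 59.50 = 0.00 h.

0.00 h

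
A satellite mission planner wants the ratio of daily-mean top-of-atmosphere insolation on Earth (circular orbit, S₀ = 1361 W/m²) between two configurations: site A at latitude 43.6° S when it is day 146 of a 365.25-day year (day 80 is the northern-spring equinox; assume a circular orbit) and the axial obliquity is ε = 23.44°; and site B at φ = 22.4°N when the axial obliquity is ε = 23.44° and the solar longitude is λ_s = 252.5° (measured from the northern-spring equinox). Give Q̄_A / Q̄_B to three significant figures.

— Configuration A (φ=-43.6°):
Solar longitude: λ_s = 360° × (146 − 80)/365.25 = 65.051°.
sin δ = sin 23.44° × sin 65.051° = 0.36067, so δ = +21.141°.
cos H₀ = −tan(-43.6°) tan(+21.141°) = 0.3682, H₀ = 1.1937 rad.
Bracket: H₀ sin φ sin δ + cos φ cos δ sin H₀ = 1.1937×-0.68962×0.36067 + 0.72417×0.93269×0.92973 = -0.296903 + 0.627964 = 0.331061.
Q̄ = (S₀/π) × [bracket] = (1361/π) × 0.331061 = 143.42 W/m².
— Configuration B (φ=+22.4°):
Solar declination: sin δ = sin ε · sin λ_s = sin 23.44° × sin 252.5° = -0.37938, so δ = -22.295°.
cos H₀ = −tan(+22.4°) tan(-22.295°) = 0.1690, H₀ = 1.4010 rad.
Bracket: H₀ sin φ sin δ + cos φ cos δ sin H₀ = 1.4010×0.38107×-0.37938 + 0.92455×0.92524×0.98562 = -0.202543 + 0.843130 = 0.640587.
Q̄ = (S₀/π) × [bracket] = (1361/π) × 0.640587 = 277.51 W/m².
Ratio Q̄_A / Q̄_B = 143.42 / 277.51 = 0.5168.

Q̄_A / Q̄_B ≈ 0.517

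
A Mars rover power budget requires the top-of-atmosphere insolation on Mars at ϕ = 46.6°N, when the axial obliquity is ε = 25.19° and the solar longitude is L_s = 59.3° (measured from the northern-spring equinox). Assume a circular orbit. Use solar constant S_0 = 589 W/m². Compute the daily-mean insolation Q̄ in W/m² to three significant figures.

Q̄ ≈ 209 W/m²

Solar declination: sin δ = sin ε · sin L_s = sin 25.19° × sin 59.3° = 0.36597, so δ = +21.467°.
cos h₀ = −tan(+46.6°) tan(+21.467°) = -0.4159, h₀ = 1.9997 rad.
Bracket: h₀ sin ϕ sin δ + cos ϕ cos δ sin h₀ = 1.9997×0.72657×0.36597 + 0.68709×0.93063×0.90943 = 0.531726 + 0.581514 = 1.113240.
Q̄ = (S_0/π) × [bracket] = (589/π) × 1.113240 = 208.7 W/m².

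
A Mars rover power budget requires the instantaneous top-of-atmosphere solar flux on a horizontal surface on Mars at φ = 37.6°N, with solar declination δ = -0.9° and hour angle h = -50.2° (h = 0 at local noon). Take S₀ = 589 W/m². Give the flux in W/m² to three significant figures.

cos θ_z = sin φ sin δ + cos φ cos δ cos h = -0.009584 + 0.507090 = 0.497506.
Flux = S₀ · cos θ_z = 589 × 0.497506 = 293.0 W/m².

293 W/m²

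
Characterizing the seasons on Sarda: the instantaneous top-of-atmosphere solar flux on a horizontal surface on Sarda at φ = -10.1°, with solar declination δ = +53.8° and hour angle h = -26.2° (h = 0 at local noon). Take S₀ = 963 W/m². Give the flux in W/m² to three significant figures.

366 W/m²

cos θ_z = sin φ sin δ + cos φ cos δ cos h = -0.141514 + 0.521714 = 0.380200.
Flux = S₀ · cos θ_z = 963 × 0.380200 = 366.1 W/m².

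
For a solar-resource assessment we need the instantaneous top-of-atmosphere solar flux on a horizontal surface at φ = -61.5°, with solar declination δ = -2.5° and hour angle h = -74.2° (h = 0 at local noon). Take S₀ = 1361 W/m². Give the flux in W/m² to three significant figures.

229 W/m²

cos θ_z = sin φ sin δ + cos φ cos δ cos h = 0.038333 + 0.129797 = 0.168130.
Flux = S₀ · cos θ_z = 1361 × 0.168130 = 228.8 W/m².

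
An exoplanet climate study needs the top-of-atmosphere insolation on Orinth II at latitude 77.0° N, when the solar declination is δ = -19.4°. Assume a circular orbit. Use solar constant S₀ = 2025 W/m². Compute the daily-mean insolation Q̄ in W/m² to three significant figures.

Q̄ ≈ 0.00 W/m²

cos H₀ = −tan(+77.0°) tan(-19.400°) = 1.5254 ≥ 1 ⇒ polar night, H₀ = 0 and Q̄ = 0.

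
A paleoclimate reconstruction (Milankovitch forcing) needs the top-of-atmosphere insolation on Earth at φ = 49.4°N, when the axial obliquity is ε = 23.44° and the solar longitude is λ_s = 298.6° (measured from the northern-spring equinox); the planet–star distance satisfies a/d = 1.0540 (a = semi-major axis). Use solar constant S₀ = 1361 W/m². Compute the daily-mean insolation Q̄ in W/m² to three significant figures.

Q̄ ≈ 121 W/m²

Solar declination: sin δ = sin ε · sin λ_s = sin 23.44° × sin 298.6° = -0.34925, so δ = -20.442°.
cos H₀ = −tan(+49.4°) tan(-20.442°) = 0.4349, H₀ = 1.1209 rad.
Bracket: H₀ sin φ sin δ + cos φ cos δ sin H₀ = 1.1209×0.75927×-0.34925 + 0.65077×0.93703×0.90050 = -0.297235 + 0.549117 = 0.251882.
Inverse-square distance factor (a/d)² = 1.0540² = 1.110916.
Q̄ = (S₀/π) × 1.110916 × [bracket] = (1361/π) × 1.110916 × 0.251882 = 121.2 W/m².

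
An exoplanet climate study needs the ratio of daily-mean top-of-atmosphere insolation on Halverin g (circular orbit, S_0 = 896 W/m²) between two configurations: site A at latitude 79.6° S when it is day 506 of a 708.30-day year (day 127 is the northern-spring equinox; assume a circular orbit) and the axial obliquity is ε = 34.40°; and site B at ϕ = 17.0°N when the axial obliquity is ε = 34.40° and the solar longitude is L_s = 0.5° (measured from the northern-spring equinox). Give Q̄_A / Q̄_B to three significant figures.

Q̄_A / Q̄_B ≈ 0.431

— Configuration A (ϕ=-79.6°):
Solar longitude: L_s = 360° × (506 − 127)/708.30 = 192.630°.
sin δ = sin 34.40° × sin 192.630° = -0.12353, so δ = -7.096°.
cos h₀ = −tan(-79.6°) tan(-7.096°) = -0.6783, h₀ = 2.3162 rad.
Bracket: h₀ sin ϕ sin δ + cos ϕ cos δ sin h₀ = 2.3162×-0.98357×-0.12353 + 0.18052×0.99234×0.73480 = 0.281419 + 0.131630 = 0.413049.
Q̄ = (S_0/π) × [bracket] = (896/π) × 0.413049 = 117.80 W/m².
— Configuration B (ϕ=+17.0°):
Solar declination: sin δ = sin ε · sin L_s = sin 34.40° × sin 0.5° = 0.00493, so δ = +0.282°.
cos h₀ = −tan(+17.0°) tan(+0.282°) = -0.0015, h₀ = 1.5723 rad.
Bracket: h₀ sin ϕ sin δ + cos ϕ cos δ sin h₀ = 1.5723×0.29237×0.00493 + 0.95630×0.99999×1.00000 = 0.002266 + 0.956290 = 0.958556.
Q̄ = (S_0/π) × [bracket] = (896/π) × 0.958556 = 273.39 W/m².
Ratio Q̄_A / Q̄_B = 117.80 / 273.39 = 0.4309.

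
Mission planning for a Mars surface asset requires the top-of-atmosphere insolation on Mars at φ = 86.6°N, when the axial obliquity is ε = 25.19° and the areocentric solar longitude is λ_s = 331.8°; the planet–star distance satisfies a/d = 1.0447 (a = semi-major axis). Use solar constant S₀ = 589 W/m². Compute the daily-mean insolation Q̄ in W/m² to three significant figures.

Q̄ ≈ 0.00 W/m²

sin δ = sin 25.19° × sin 331.8° = -0.20113, so δ = -11.603°.
cos H₀ = −tan(+86.6°) tan(-11.603°) = 3.4560 ≥ 1 ⇒ polar night, H₀ = 0 and Q̄ = 0.
Inverse-square distance factor (a/d)² = 1.0447² = 1.091398.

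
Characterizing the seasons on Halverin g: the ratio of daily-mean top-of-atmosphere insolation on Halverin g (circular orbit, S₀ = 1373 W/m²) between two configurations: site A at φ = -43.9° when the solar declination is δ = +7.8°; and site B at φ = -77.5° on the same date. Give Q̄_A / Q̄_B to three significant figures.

Q̄_A / Q̄_B ≈ 11.7

— Configuration A (φ=-43.9°):
cos H₀ = −tan(-43.9°) tan(+7.800°) = 0.1318, H₀ = 1.4386 rad.
Bracket: H₀ sin φ sin δ + cos φ cos δ sin H₀ = 1.4386×-0.69340×0.13572 + 0.72055×0.99075×0.99127 = -0.135384 + 0.707653 = 0.572269.
Q̄ = (S₀/π) × [bracket] = (1373/π) × 0.572269 = 250.10 W/m².
— Configuration B (φ=-77.5°):
cos H₀ = −tan(-77.5°) tan(+7.800°) = 0.6179, H₀ = 0.9047 rad.
Bracket: H₀ sin φ sin δ + cos φ cos δ sin H₀ = 0.9047×-0.97630×0.13572 + 0.21644×0.99075×0.78626 = -0.119876 + 0.168604 = 0.048728.
Q̄ = (S₀/π) × [bracket] = (1373/π) × 0.048728 = 21.296 W/m².
Ratio Q̄_A / Q̄_B = 250.10 / 21.296 = 11.74.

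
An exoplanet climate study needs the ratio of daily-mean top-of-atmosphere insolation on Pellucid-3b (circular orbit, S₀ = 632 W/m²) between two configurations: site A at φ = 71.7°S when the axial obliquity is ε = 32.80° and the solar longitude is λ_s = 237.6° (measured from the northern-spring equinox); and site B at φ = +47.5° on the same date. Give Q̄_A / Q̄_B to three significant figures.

Q̄_A / Q̄_B ≈ 8.10

— Configuration A (φ=-71.7°):
Solar declination: sin δ = sin ε · sin λ_s = sin 32.80° × sin 237.6° = -0.45738, so δ = -27.218°.
cos H₀ = −tan(-71.7°) tan(-27.218°) = -1.5552 ≤ −1 ⇒ polar day, H₀ = π.
Bracket: H₀ sin φ sin δ + cos φ cos δ sin H₀ = 3.1416×-0.94943×-0.45738 + 0.31399×0.88927×0.00000 = 1.364241 + 0.000000 = 1.364241.
Q̄ = (S₀/π) × [bracket] = (632/π) × 1.364241 = 274.45 W/m².
— Configuration B (φ=+47.5°):
cos H₀ = −tan(+47.5°) tan(-27.218°) = 0.5613, H₀ = 0.9748 rad.
Bracket: H₀ sin φ sin δ + cos φ cos δ sin H₀ = 0.9748×0.73728×-0.45738 + 0.67559×0.88927×0.82762 = -0.328719 + 0.497219 = 0.168500.
Q̄ = (S₀/π) × [bracket] = (632/π) × 0.168500 = 33.897 W/m².
Ratio Q̄_A / Q̄_B = 274.45 / 33.897 = 8.097.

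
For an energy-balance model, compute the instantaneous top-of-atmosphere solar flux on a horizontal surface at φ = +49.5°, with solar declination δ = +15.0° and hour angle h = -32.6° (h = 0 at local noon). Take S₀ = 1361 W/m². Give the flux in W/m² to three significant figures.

cos θ_z = sin φ sin δ + cos φ cos δ cos h = 0.196808 + 0.528486 = 0.725294.
Flux = S₀ · cos θ_z = 1361 × 0.725294 = 987.1 W/m².

987 W/m²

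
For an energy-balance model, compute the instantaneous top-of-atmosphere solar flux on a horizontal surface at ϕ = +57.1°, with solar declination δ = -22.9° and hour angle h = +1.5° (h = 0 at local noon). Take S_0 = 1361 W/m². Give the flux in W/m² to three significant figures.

cos θ_z = sin ϕ sin δ + cos ϕ cos δ cos h = -0.326716 + 0.500193 = 0.173477.
Flux = S_0 · cos θ_z = 1361 × 0.173477 = 236.1 W/m².

236 W/m²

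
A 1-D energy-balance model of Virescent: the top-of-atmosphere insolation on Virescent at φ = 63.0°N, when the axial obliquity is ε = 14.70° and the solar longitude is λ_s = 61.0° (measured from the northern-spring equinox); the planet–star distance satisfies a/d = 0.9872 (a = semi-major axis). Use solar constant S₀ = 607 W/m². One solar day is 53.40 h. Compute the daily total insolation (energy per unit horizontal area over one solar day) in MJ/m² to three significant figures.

Solar declination: sin δ = sin ε · sin λ_s = sin 14.70° × sin 61.0° = 0.22194, so δ = +12.823°.
cos H₀ = −tan(+63.0°) tan(+12.823°) = -0.4467, H₀ = 2.0339 rad.
Bracket: H₀ sin φ sin δ + cos φ cos δ sin H₀ = 2.0339×0.89101×0.22194 + 0.45399×0.97506×0.89467 = 0.402205 + 0.396041 = 0.798246.
Inverse-square distance factor (a/d)² = 0.9872² = 0.974564.
Q̄ = (S₀/π) × 0.974564 × [bracket] = (607/π) × 0.974564 × 0.798246 = 150.31 W/m².
Daily total = Q̄ × 53.40 h × 3600 s/h = 150.31 × 53.40 × 3600 / 10⁶ = 28.90 MJ/m².

28.9 MJ/m²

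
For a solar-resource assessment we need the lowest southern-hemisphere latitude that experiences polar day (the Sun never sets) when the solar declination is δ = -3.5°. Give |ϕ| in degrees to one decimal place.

Polar day requires cos h₀ = −tan ϕ tan δ ≤ −1, i.e. tan ϕ tan δ ≥ 1.
The boundary is |tan ϕ| · |tan δ| = 1, so |ϕ| = 90° − |δ| = 90° − 3.5° = 86.5° in the southern hemisphere.

|ϕ| = 86.5°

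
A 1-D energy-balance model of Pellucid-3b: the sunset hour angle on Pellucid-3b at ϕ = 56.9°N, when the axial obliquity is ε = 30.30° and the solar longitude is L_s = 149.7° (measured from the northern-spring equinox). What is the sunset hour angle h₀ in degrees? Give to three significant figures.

Solar declination: sin δ = sin ε · sin L_s = sin 30.30° × sin 149.7° = 0.25455, so δ = +14.747°.
cos h₀ = −tan ϕ · tan δ = −tan(+56.9°) × tan(+14.747°) = -0.4038, so h₀ = 1.9864 rad = 113.81°.

h₀ = 114°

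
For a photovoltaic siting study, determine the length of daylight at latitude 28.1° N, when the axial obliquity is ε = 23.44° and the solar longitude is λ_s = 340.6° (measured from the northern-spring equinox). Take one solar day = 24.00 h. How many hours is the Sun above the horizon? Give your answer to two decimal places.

Solar declination: sin δ = sin ε · sin λ_s = sin 23.44° × sin 340.6° = -0.13213, so δ = -7.593°.
cos H₀ = −tan φ · tan δ = −tan(+28.1°) × tan(-7.593°) = 0.0712, so H₀ = 1.4996 rad = 85.92°.
Daylight = 2H₀/(2π) × 24.00 h = (1.4996/π) × 24.00 = 11.46 h.

11.46 h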